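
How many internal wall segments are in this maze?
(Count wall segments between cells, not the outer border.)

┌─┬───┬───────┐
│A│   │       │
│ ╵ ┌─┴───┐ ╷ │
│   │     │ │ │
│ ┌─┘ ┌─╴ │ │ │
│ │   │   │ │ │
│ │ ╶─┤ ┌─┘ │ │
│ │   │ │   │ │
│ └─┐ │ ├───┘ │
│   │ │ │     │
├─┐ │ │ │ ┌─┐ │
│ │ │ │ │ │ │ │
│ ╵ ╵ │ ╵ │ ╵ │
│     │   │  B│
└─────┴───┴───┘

Counting internal wall segments:
Total internal walls: 36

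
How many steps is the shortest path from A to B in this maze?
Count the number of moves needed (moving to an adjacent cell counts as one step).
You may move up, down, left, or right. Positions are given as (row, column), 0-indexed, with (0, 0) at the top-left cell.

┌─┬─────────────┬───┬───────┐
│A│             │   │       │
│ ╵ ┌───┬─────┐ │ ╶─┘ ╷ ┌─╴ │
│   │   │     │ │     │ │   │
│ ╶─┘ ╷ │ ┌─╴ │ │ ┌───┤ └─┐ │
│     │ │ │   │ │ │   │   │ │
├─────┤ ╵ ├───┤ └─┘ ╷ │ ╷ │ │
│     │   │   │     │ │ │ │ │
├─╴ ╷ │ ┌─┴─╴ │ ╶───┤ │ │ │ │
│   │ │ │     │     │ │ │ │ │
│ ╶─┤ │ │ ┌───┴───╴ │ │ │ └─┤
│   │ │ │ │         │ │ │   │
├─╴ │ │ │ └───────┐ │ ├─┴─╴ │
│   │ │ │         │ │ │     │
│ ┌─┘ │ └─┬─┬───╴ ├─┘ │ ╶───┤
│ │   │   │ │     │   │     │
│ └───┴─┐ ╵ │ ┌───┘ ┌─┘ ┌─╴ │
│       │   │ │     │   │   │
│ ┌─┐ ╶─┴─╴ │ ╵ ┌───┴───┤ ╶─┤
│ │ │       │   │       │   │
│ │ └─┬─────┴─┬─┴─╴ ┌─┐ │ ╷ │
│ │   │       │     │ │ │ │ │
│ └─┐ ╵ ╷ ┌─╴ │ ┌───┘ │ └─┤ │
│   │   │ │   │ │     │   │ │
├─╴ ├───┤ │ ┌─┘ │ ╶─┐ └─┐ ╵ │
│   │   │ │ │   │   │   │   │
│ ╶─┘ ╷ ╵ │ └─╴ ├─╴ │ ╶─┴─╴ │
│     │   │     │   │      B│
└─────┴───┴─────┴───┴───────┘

Using BFS to find shortest path:
Start: (0, 0), End: (13, 13)
Path found:
(0,0) → (1,0) → (2,0) → (2,1) → (2,2) → (1,2) → (1,3) → (2,3) → (3,3) → (4,3) → (5,3) → (6,3) → (7,3) → (7,4) → (8,4) → (8,5) → (9,5) → (9,4) → (9,3) → (9,2) → (8,2) → (8,1) → (8,0) → (9,0) → (10,0) → (11,0) → (11,1) → (12,1) → (12,0) → (13,0) → (13,1) → (13,2) → (12,2) → (12,3) → (13,3) → (13,4) → (12,4) → (11,4) → (10,4) → (10,5) → (10,6) → (11,6) → (11,5) → (12,5) → (13,5) → (13,6) → (13,7) → (12,7) → (11,7) → (10,7) → (10,8) → (10,9) → (9,9) → (9,10) → (9,11) → (10,11) → (11,11) → (11,12) → (12,12) → (12,13) → (13,13)
Number of steps: 60

Solution:

┌─┬─────────────┬───┬───────┐
│A│             │   │       │
│ ╵ ┌───┬─────┐ │ ╶─┘ ╷ ┌─╴ │
│↓  │↱ ↓│     │ │     │ │   │
│ ╶─┘ ╷ │ ┌─╴ │ │ ┌───┤ └─┐ │
│↳ → ↑│↓│ │   │ │ │   │   │ │
├─────┤ ╵ ├───┤ └─┘ ╷ │ ╷ │ │
│     │↓  │   │     │ │ │ │ │
├─╴ ╷ │ ┌─┴─╴ │ ╶───┤ │ │ │ │
│   │ │↓│     │     │ │ │ │ │
│ ╶─┤ │ │ ┌───┴───╴ │ │ │ └─┤
│   │ │↓│ │         │ │ │   │
├─╴ │ │ │ └───────┐ │ ├─┴─╴ │
│   │ │↓│         │ │ │     │
│ ┌─┘ │ └─┬─┬───╴ ├─┘ │ ╶───┤
│ │   │↳ ↓│ │     │   │     │
│ └───┴─┐ ╵ │ ┌───┘ ┌─┘ ┌─╴ │
│↓ ← ↰  │↳ ↓│ │     │   │   │
│ ┌─┐ ╶─┴─╴ │ ╵ ┌───┴───┤ ╶─┤
│↓│ │↑ ← ← ↲│   │  ↱ → ↓│   │
│ │ └─┬─────┴─┬─┴─╴ ┌─┐ │ ╷ │
│↓│   │  ↱ → ↓│↱ → ↑│ │↓│ │ │
│ └─┐ ╵ ╷ ┌─╴ │ ┌───┘ │ └─┤ │
│↳ ↓│   │↑│↓ ↲│↑│     │↳ ↓│ │
├─╴ ├───┤ │ ┌─┘ │ ╶─┐ └─┐ ╵ │
│↓ ↲│↱ ↓│↑│↓│  ↑│   │   │↳ ↓│
│ ╶─┘ ╷ ╵ │ └─╴ ├─╴ │ ╶─┴─╴ │
│↳ → ↑│↳ ↑│↳ → ↑│   │      B│
└─────┴───┴─────┴───┴───────┘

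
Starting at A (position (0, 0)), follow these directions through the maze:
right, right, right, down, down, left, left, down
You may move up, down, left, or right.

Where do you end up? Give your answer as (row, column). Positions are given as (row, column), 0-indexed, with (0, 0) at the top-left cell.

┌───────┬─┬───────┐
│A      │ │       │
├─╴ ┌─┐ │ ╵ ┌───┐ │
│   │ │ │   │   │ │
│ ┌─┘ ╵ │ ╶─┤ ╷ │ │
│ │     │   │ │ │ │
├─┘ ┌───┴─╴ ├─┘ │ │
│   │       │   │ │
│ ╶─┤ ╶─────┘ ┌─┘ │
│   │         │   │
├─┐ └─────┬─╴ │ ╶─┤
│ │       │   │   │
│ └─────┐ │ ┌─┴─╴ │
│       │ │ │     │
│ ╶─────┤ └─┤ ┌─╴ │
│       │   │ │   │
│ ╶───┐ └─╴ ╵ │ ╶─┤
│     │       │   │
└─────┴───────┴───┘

Following directions step by step:
Start: (0, 0)
  right: (0, 0) → (0, 1)
  right: (0, 1) → (0, 2)
  right: (0, 2) → (0, 3)
  down: (0, 3) → (1, 3)
  down: (1, 3) → (2, 3)
  left: (2, 3) → (2, 2)
  left: (2, 2) → (2, 1)
  down: (2, 1) → (3, 1)
Final position: (3, 1)

Path taken:

┌───────┬─┬───────┐
│A → → ↓│ │       │
├─╴ ┌─┐ │ ╵ ┌───┐ │
│   │ │↓│   │   │ │
│ ┌─┘ ╵ │ ╶─┤ ╷ │ │
│ │↓ ← ↲│   │ │ │ │
├─┘ ┌───┴─╴ ├─┘ │ │
│  B│       │   │ │
│ ╶─┤ ╶─────┘ ┌─┘ │
│   │         │   │
├─┐ └─────┬─╴ │ ╶─┤
│ │       │   │   │
│ └─────┐ │ ┌─┴─╴ │
│       │ │ │     │
│ ╶─────┤ └─┤ ┌─╴ │
│       │   │ │   │
│ ╶───┐ └─╴ ╵ │ ╶─┤
│     │       │   │
└─────┴───────┴───┘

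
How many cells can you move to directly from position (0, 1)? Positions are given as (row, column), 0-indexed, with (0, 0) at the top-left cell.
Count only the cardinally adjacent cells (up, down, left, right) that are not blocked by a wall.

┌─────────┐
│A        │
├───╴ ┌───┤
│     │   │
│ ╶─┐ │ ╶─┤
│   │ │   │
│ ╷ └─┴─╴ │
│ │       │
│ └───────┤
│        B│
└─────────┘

Checking passable neighbors of (0, 1):
Neighbors: (0, 0), (0, 2)
Count: 2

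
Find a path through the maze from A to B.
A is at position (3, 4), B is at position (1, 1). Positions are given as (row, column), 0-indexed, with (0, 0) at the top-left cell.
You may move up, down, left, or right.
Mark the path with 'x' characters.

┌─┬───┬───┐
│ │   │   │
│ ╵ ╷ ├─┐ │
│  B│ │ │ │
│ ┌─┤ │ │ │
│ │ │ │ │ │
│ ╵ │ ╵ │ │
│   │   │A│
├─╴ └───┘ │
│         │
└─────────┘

Finding the shortest path from (3, 4) to (1, 1):
Path length: 9 steps
Directions: down → left → left → left → up → left → up → up → right

Solution:

┌─┬───┬───┐
│ │   │   │
│ ╵ ╷ ├─┐ │
│x B│ │ │ │
│ ┌─┤ │ │ │
│x│ │ │ │ │
│ ╵ │ ╵ │ │
│x x│   │A│
├─╴ └───┘ │
│  x x x x│
└─────────┘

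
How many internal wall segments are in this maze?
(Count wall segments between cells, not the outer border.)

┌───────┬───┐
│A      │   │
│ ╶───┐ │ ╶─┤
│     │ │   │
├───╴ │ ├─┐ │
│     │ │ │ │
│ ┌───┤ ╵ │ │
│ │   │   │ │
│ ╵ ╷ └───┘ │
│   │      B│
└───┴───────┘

Counting internal wall segments:
Total internal walls: 20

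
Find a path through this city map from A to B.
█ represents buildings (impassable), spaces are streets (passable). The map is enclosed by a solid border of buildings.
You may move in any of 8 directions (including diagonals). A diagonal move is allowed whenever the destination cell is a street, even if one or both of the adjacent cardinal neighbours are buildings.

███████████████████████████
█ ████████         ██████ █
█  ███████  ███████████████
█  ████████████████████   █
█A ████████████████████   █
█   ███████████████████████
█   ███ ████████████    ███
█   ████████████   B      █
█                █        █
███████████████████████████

Finding the shortest path from A to B:
Movement: 8-directional
Path length: 19 steps
Directions: down → down-right → down-right → down-right → right → right → right → right → right → right → right → right → right → right → right → right → up-right → right → right

Solution:

███████████████████████████
█ ████████         ██████ █
█  ███████  ███████████████
█  ████████████████████   █
█A ████████████████████   █
█↘  ███████████████████████
█ ↘ ███ ████████████    ███
█  ↘████████████ →→B      █
█   →→→→→→→→→→→→↗█        █
███████████████████████████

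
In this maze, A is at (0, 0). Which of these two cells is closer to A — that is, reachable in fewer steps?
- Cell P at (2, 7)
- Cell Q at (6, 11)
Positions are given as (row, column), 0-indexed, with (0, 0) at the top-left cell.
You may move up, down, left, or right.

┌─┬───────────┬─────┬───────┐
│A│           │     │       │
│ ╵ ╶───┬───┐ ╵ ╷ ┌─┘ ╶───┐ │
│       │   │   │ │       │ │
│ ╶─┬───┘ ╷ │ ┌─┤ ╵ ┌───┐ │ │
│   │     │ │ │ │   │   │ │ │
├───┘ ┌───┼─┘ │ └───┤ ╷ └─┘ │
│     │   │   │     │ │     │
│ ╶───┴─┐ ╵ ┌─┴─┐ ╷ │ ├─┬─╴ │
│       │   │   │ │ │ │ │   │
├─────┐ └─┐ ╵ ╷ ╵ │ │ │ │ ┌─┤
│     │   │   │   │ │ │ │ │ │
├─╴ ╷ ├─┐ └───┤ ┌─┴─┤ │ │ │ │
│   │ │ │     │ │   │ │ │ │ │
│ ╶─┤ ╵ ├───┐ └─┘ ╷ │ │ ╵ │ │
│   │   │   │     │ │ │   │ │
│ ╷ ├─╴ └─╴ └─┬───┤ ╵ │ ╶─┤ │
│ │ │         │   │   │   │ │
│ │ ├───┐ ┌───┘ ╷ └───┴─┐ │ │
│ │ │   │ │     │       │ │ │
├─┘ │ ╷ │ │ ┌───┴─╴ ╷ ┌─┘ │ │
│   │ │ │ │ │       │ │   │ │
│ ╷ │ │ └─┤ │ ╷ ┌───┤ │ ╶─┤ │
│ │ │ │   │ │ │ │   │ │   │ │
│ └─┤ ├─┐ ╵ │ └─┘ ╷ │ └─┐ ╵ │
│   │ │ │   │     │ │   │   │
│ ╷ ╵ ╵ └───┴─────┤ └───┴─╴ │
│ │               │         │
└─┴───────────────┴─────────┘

Shortest path A → P at (2, 7): 23 steps
Shortest path A → Q at (6, 11): 31 steps

P is closer (23 steps vs 31 steps).

Path to P:

┌─┬───────────┬─────┬───────┐
│A│↱ → → → → ↓│     │       │
│ ╵ ╶───┬───┐ ╵ ╷ ┌─┘ ╶───┐ │
│↳ ↑    │   │↓  │ │       │ │
│ ╶─┬───┘ ╷ │ ┌─┤ ╵ ┌───┐ │ │
│   │     │ │↓│P│   │   │ │ │
├───┘ ┌───┼─┘ │ └───┤ ╷ └─┘ │
│     │   │↓ ↲│↑ ↰  │ │     │
│ ╶───┴─┐ ╵ ┌─┴─┐ ╷ │ ├─┬─╴ │
│       │  ↓│↱ ↓│↑│ │ │ │   │
├─────┐ └─┐ ╵ ╷ ╵ │ │ │ │ ┌─┤
│     │   │↳ ↑│↳ ↑│ │ │ │ │ │
├─╴ ╷ ├─┐ └───┤ ┌─┴─┤ │ │ │ │
│   │ │ │     │ │   │ │ │ │ │
│ ╶─┤ ╵ ├───┐ └─┘ ╷ │ │ ╵ │ │
│   │   │   │     │ │ │   │ │
│ ╷ ├─╴ └─╴ └─┬───┤ ╵ │ ╶─┤ │
│ │ │         │   │   │   │ │
│ │ ├───┐ ┌───┘ ╷ └───┴─┐ │ │
│ │ │   │ │     │       │ │ │
├─┘ │ ╷ │ │ ┌───┴─╴ ╷ ┌─┘ │ │
│   │ │ │ │ │       │ │   │ │
│ ╷ │ │ └─┤ │ ╷ ┌───┤ │ ╶─┤ │
│ │ │ │   │ │ │ │   │ │   │ │
│ └─┤ ├─┐ ╵ │ └─┘ ╷ │ └─┐ ╵ │
│   │ │ │   │     │ │   │   │
│ ╷ ╵ ╵ └───┴─────┤ └───┴─╴ │
│ │               │         │
└─┴───────────────┴─────────┘

Path to Q:

┌─┬───────────┬─────┬───────┐
│A│↱ → → → → ↓│↱ ↓  │↱ → → ↓│
│ ╵ ╶───┬───┐ ╵ ╷ ┌─┘ ╶───┐ │
│↳ ↑    │   │↳ ↑│↓│↱ ↑    │↓│
│ ╶─┬───┘ ╷ │ ┌─┤ ╵ ┌───┐ │ │
│   │     │ │ │ │↳ ↑│   │ │↓│
├───┘ ┌───┼─┘ │ └───┤ ╷ └─┘ │
│     │   │   │     │ │    ↓│
│ ╶───┴─┐ ╵ ┌─┴─┐ ╷ │ ├─┬─╴ │
│       │   │   │ │ │ │ │↓ ↲│
├─────┐ └─┐ ╵ ╷ ╵ │ │ │ │ ┌─┤
│     │   │   │   │ │ │ │↓│ │
├─╴ ╷ ├─┐ └───┤ ┌─┴─┤ │ │ │ │
│   │ │ │     │ │   │ │Q│↓│ │
│ ╶─┤ ╵ ├───┐ └─┘ ╷ │ │ ╵ │ │
│   │   │   │     │ │ │↑ ↲│ │
│ ╷ ├─╴ └─╴ └─┬───┤ ╵ │ ╶─┤ │
│ │ │         │   │   │   │ │
│ │ ├───┐ ┌───┘ ╷ └───┴─┐ │ │
│ │ │   │ │     │       │ │ │
├─┘ │ ╷ │ │ ┌───┴─╴ ╷ ┌─┘ │ │
│   │ │ │ │ │       │ │   │ │
│ ╷ │ │ └─┤ │ ╷ ┌───┤ │ ╶─┤ │
│ │ │ │   │ │ │ │   │ │   │ │
│ └─┤ ├─┐ ╵ │ └─┘ ╷ │ └─┐ ╵ │
│   │ │ │   │     │ │   │   │
│ ╷ ╵ ╵ └───┴─────┤ └───┴─╴ │
│ │               │         │
└─┴───────────────┴─────────┘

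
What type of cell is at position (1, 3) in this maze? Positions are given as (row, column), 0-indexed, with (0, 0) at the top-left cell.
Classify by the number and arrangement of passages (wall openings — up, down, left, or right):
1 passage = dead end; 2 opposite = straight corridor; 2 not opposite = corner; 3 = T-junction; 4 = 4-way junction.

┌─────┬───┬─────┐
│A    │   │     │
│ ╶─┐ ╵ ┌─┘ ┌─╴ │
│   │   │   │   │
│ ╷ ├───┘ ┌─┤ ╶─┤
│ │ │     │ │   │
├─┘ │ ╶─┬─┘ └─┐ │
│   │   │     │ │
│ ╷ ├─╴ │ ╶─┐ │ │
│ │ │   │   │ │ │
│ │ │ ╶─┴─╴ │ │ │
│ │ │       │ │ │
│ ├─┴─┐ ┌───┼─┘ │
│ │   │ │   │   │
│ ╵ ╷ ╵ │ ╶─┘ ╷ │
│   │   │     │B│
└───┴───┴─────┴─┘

Checking cell at (1, 3):
Number of passages: 2
Cell type: corner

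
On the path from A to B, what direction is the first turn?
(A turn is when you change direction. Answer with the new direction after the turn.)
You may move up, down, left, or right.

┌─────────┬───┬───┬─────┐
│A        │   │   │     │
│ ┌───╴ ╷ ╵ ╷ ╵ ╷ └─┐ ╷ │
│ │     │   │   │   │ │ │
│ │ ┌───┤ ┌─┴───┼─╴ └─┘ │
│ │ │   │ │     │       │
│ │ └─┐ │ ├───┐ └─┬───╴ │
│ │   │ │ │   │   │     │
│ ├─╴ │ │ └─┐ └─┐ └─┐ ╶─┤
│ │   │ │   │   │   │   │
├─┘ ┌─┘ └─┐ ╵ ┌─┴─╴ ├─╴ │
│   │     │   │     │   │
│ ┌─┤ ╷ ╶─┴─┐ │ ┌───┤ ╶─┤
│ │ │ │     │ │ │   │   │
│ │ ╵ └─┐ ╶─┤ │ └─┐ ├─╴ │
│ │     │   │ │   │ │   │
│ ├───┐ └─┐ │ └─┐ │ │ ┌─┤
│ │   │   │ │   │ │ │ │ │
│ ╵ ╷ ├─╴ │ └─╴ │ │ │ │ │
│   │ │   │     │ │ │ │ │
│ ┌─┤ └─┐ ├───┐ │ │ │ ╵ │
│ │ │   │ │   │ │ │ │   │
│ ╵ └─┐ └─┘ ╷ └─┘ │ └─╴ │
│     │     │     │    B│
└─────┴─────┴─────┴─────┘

Directions: right, right, right, right, down, right, up, right, down, right, up, right, down, right, down, right, right, down, left, down, right, down, left, down, right, down, left, down, down, down, right, down
First turn direction: down

Solution:

┌─────────┬───┬───┬─────┐
│A → → → ↓│↱ ↓│↱ ↓│     │
│ ┌───╴ ╷ ╵ ╷ ╵ ╷ └─┐ ╷ │
│ │     │↳ ↑│↳ ↑│↳ ↓│ │ │
│ │ ┌───┤ ┌─┴───┼─╴ └─┘ │
│ │ │   │ │     │  ↳ → ↓│
│ │ └─┐ │ ├───┐ └─┬───╴ │
│ │   │ │ │   │   │  ↓ ↲│
│ ├─╴ │ │ └─┐ └─┐ └─┐ ╶─┤
│ │   │ │   │   │   │↳ ↓│
├─┘ ┌─┘ └─┐ ╵ ┌─┴─╴ ├─╴ │
│   │     │   │     │↓ ↲│
│ ┌─┤ ╷ ╶─┴─┐ │ ┌───┤ ╶─┤
│ │ │ │     │ │ │   │↳ ↓│
│ │ ╵ └─┐ ╶─┤ │ └─┐ ├─╴ │
│ │     │   │ │   │ │↓ ↲│
│ ├───┐ └─┐ │ └─┐ │ │ ┌─┤
│ │   │   │ │   │ │ │↓│ │
│ ╵ ╷ ├─╴ │ └─╴ │ │ │ │ │
│   │ │   │     │ │ │↓│ │
│ ┌─┤ └─┐ ├───┐ │ │ │ ╵ │
│ │ │   │ │   │ │ │ │↳ ↓│
│ ╵ └─┐ └─┘ ╷ └─┘ │ └─╴ │
│     │     │     │    B│
└─────┴─────┴─────┴─────┘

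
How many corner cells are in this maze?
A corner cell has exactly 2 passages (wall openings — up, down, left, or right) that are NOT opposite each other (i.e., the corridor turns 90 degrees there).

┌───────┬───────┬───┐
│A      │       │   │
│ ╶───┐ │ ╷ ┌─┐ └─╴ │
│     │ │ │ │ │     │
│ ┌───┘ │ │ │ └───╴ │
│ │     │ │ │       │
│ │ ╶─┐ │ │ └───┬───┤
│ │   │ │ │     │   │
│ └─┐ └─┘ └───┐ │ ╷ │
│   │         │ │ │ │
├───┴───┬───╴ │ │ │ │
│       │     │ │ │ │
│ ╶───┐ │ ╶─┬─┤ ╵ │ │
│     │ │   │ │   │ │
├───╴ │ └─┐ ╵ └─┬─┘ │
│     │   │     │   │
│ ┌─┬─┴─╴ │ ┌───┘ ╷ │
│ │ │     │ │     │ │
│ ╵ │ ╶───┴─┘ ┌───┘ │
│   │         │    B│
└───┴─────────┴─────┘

Counting corner cells (2 non-opposite passages):
Total corners: 42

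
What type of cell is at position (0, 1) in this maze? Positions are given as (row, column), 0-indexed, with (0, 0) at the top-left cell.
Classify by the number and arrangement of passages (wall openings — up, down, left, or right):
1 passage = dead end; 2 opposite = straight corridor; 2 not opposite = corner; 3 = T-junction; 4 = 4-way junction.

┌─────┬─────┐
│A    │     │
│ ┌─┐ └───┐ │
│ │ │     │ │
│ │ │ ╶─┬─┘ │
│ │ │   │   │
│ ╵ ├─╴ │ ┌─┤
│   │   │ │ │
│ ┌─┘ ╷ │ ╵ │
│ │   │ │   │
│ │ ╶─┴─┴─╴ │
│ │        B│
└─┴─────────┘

Checking cell at (0, 1):
Number of passages: 2
Cell type: straight corridor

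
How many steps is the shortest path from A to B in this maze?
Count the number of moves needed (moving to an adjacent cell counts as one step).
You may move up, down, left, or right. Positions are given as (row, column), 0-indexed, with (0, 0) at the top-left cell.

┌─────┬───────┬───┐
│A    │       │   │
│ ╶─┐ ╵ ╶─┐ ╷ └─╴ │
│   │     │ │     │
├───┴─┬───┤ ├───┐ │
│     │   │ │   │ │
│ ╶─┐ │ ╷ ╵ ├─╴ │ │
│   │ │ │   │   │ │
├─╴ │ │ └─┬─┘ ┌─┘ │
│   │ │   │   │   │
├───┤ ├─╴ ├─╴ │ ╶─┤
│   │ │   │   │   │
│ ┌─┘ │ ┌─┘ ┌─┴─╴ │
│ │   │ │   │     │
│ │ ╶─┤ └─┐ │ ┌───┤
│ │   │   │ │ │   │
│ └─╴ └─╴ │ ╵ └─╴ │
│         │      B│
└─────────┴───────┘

Using BFS to find shortest path:
Start: (0, 0), End: (8, 8)
Path found:
(0,0) → (0,1) → (0,2) → (1,2) → (1,3) → (0,3) → (0,4) → (0,5) → (0,6) → (1,6) → (1,7) → (1,8) → (2,8) → (3,8) → (4,8) → (4,7) → (5,7) → (5,8) → (6,8) → (6,7) → (6,6) → (7,6) → (8,6) → (8,7) → (8,8)
Number of steps: 24

Solution:

┌─────┬───────┬───┐
│A → ↓│↱ → → ↓│   │
│ ╶─┐ ╵ ╶─┐ ╷ └─╴ │
│   │↳ ↑  │ │↳ → ↓│
├───┴─┬───┤ ├───┐ │
│     │   │ │   │↓│
│ ╶─┐ │ ╷ ╵ ├─╴ │ │
│   │ │ │   │   │↓│
├─╴ │ │ └─┬─┘ ┌─┘ │
│   │ │   │   │↓ ↲│
├───┤ ├─╴ ├─╴ │ ╶─┤
│   │ │   │   │↳ ↓│
│ ┌─┘ │ ┌─┘ ┌─┴─╴ │
│ │   │ │   │↓ ← ↲│
│ │ ╶─┤ └─┐ │ ┌───┤
│ │   │   │ │↓│   │
│ └─╴ └─╴ │ ╵ └─╴ │
│         │  ↳ → B│
└─────────┴───────┘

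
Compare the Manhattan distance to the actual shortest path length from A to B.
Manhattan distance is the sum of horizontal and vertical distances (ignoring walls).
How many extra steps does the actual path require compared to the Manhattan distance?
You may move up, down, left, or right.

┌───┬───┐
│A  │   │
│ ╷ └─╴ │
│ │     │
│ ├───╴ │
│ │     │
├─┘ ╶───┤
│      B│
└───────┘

Manhattan distance: |3 - 0| + |3 - 0| = 6
Actual path length: 10
Extra steps: 10 - 6 = 4

Solution:

┌───┬───┐
│A ↓│   │
│ ╷ └─╴ │
│ │↳ → ↓│
│ ├───╴ │
│ │↓ ← ↲│
├─┘ ╶───┤
│  ↳ → B│
└───────┘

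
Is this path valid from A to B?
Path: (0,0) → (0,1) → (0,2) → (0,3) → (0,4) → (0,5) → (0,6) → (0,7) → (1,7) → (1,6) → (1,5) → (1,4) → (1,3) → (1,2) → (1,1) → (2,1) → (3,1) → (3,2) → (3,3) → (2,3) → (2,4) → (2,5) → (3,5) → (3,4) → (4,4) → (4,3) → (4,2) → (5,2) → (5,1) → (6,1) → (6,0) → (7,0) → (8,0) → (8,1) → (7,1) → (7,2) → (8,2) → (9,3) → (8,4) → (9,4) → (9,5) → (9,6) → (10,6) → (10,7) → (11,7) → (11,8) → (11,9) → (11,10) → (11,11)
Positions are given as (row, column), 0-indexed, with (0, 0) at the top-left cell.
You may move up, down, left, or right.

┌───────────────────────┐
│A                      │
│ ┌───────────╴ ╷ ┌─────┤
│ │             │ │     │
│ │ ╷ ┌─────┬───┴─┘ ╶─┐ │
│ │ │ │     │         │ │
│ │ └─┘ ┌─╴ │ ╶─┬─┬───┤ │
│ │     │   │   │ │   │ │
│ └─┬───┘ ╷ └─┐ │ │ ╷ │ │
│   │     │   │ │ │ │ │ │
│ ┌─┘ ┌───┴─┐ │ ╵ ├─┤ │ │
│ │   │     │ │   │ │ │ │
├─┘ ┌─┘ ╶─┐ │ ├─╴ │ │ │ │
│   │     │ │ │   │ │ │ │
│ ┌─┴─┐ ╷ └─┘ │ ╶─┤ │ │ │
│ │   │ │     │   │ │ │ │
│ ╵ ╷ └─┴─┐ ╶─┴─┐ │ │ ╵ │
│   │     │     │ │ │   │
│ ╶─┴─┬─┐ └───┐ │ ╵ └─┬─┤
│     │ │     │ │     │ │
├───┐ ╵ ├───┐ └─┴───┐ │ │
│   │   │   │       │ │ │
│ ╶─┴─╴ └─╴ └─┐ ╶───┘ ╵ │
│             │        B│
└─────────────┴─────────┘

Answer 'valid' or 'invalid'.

Checking path validity:
Result: Invalid move at step 37: cannot move from (8, 2) to (9, 3).

invalid

Correct solution:

┌───────────────────────┐
│A → → → → → → ↓        │
│ ┌───────────╴ ╷ ┌─────┤
│ │↓ ← ← ← ← ← ↲│ │     │
│ │ ╷ ┌─────┬───┴─┘ ╶─┐ │
│ │↓│ │↱ → ↓│         │ │
│ │ └─┘ ┌─╴ │ ╶─┬─┬───┤ │
│ │↳ → ↑│↓ ↲│   │ │   │ │
│ └─┬───┘ ╷ └─┐ │ │ ╷ │ │
│   │↓ ← ↲│   │ │ │ │ │ │
│ ┌─┘ ┌───┴─┐ │ ╵ ├─┤ │ │
│ │↓ ↲│     │ │   │ │ │ │
├─┘ ┌─┘ ╶─┐ │ ├─╴ │ │ │ │
│↓ ↲│     │ │ │   │ │ │ │
│ ┌─┴─┐ ╷ └─┘ │ ╶─┤ │ │ │
│↓│↱ ↓│ │     │   │ │ │ │
│ ╵ ╷ └─┴─┐ ╶─┴─┐ │ │ ╵ │
│↳ ↑│↳ → ↓│     │ │ │   │
│ ╶─┴─┬─┐ └───┐ │ ╵ └─┬─┤
│     │ │↳ → ↓│ │     │ │
├───┐ ╵ ├───┐ └─┴───┐ │ │
│   │   │   │↳ ↓    │ │ │
│ ╶─┴─╴ └─╴ └─┐ ╶───┘ ╵ │
│             │↳ → → → B│
└─────────────┴─────────┘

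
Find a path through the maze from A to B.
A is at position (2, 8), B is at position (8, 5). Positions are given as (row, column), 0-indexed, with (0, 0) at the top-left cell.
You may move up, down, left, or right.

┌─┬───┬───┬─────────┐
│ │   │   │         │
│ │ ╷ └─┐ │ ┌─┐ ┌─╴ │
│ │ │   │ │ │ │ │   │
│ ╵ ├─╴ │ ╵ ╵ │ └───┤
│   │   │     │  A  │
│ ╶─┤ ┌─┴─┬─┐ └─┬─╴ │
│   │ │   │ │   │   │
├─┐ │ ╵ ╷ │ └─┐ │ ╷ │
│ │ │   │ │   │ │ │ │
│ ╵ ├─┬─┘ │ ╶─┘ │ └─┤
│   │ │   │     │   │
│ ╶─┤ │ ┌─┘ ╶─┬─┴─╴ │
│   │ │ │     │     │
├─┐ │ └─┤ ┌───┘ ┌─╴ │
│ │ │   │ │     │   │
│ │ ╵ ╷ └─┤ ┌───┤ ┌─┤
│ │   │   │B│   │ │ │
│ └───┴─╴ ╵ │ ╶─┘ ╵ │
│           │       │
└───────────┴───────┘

Finding the shortest path from (2, 8) to (8, 5):
Path length: 13 steps
Directions: right → down → left → down → down → right → down → left → left → down → left → left → down

Solution:

┌─┬───┬───┬─────────┐
│ │   │   │         │
│ │ ╷ └─┐ │ ┌─┐ ┌─╴ │
│ │ │   │ │ │ │ │   │
│ ╵ ├─╴ │ ╵ ╵ │ └───┤
│   │   │     │  A ↓│
│ ╶─┤ ┌─┴─┬─┐ └─┬─╴ │
│   │ │   │ │   │↓ ↲│
├─┐ │ ╵ ╷ │ └─┐ │ ╷ │
│ │ │   │ │   │ │↓│ │
│ ╵ ├─┬─┘ │ ╶─┘ │ └─┤
│   │ │   │     │↳ ↓│
│ ╶─┤ │ ┌─┘ ╶─┬─┴─╴ │
│   │ │ │     │↓ ← ↲│
├─┐ │ └─┤ ┌───┘ ┌─╴ │
│ │ │   │ │↓ ← ↲│   │
│ │ ╵ ╷ └─┤ ┌───┤ ┌─┤
│ │   │   │B│   │ │ │
│ └───┴─╴ ╵ │ ╶─┘ ╵ │
│           │       │
└───────────┴───────┘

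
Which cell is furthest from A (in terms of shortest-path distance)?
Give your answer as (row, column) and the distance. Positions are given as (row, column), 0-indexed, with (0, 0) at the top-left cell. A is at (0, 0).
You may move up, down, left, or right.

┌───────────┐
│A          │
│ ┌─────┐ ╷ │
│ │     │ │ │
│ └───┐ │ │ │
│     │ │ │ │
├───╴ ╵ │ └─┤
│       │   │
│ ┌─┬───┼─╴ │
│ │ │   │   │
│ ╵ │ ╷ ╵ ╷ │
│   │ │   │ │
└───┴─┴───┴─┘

Computing BFS distances from A to all cells:
Furthest cell: (5, 2)
Distance: 15 steps

Path from A to the furthest cell:

┌───────────┐
│A → → → ↓  │
│ ┌─────┐ ╷ │
│ │     │↓│ │
│ └───┐ │ │ │
│     │ │↓│ │
├───╴ ╵ │ └─┤
│       │↳ ↓│
│ ┌─┬───┼─╴ │
│ │ │↓ ↰│↓ ↲│
│ ╵ │ ╷ ╵ ╷ │
│   │B│↑ ↲│ │
└───┴─┴───┴─┘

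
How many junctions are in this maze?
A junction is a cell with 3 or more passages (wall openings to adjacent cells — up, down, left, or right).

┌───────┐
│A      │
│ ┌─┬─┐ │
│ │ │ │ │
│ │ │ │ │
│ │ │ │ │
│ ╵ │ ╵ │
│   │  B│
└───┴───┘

Checking each cell for number of passages:

Junctions found (3+ passages):
Total junctions: 0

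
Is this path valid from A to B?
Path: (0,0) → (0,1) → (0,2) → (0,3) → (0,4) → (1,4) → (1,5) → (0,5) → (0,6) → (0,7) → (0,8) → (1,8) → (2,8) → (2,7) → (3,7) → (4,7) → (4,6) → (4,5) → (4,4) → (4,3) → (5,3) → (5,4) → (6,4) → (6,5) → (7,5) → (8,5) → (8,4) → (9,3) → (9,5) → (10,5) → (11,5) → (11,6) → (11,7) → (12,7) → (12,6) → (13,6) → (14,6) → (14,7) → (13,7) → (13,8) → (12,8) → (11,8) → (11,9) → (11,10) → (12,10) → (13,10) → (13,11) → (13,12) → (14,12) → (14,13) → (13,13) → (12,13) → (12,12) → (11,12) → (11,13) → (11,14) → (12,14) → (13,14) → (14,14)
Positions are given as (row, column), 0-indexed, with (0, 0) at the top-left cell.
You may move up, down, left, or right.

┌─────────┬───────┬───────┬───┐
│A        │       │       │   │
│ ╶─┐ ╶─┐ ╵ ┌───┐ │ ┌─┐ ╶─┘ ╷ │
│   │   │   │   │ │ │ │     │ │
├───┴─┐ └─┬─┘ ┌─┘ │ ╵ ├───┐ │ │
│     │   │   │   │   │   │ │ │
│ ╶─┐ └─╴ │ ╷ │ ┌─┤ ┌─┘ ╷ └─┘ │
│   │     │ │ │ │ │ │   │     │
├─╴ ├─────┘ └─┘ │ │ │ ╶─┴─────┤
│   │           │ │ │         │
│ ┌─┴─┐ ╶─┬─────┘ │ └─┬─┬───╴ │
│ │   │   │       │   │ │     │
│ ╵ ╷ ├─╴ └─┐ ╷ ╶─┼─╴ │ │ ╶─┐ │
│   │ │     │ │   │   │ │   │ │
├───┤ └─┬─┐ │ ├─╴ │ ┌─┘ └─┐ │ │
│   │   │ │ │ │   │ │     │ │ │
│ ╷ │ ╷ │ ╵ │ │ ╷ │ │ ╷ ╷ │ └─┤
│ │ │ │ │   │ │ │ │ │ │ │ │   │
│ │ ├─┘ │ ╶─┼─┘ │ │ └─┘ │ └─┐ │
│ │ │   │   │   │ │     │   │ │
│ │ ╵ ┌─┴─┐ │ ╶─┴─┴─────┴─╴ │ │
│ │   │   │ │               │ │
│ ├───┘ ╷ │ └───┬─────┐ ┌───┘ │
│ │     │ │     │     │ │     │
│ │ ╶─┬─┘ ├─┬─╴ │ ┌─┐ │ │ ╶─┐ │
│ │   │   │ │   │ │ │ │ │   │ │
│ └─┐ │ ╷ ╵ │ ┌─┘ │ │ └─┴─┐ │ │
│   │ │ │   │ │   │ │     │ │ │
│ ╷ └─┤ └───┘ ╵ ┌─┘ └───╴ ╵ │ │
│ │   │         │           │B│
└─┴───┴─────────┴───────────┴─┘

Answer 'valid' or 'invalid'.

Checking path validity:
Result: Invalid move at step 27: cannot move from (8, 4) to (9, 3).

invalid

Correct solution:

┌─────────┬───────┬───────┬───┐
│A → → → ↓│↱ → → ↓│       │   │
│ ╶─┐ ╶─┐ ╵ ┌───┐ │ ┌─┐ ╶─┘ ╷ │
│   │   │↳ ↑│   │↓│ │ │     │ │
├───┴─┐ └─┬─┘ ┌─┘ │ ╵ ├───┐ │ │
│     │   │   │↓ ↲│   │   │ │ │
│ ╶─┐ └─╴ │ ╷ │ ┌─┤ ┌─┘ ╷ └─┘ │
│   │     │ │ │↓│ │ │   │     │
├─╴ ├─────┘ └─┘ │ │ │ ╶─┴─────┤
│   │  ↓ ← ← ← ↲│ │ │         │
│ ┌─┴─┐ ╶─┬─────┘ │ └─┬─┬───╴ │
│ │   │↳ ↓│       │   │ │     │
│ ╵ ╷ ├─╴ └─┐ ╷ ╶─┼─╴ │ │ ╶─┐ │
│   │ │  ↳ ↓│ │   │   │ │   │ │
├───┤ └─┬─┐ │ ├─╴ │ ┌─┘ └─┐ │ │
│   │   │ │↓│ │   │ │     │ │ │
│ ╷ │ ╷ │ ╵ │ │ ╷ │ │ ╷ ╷ │ └─┤
│ │ │ │ │↓ ↲│ │ │ │ │ │ │ │   │
│ │ ├─┘ │ ╶─┼─┘ │ │ └─┘ │ └─┐ │
│ │ │   │↳ ↓│   │ │     │   │ │
│ │ ╵ ┌─┴─┐ │ ╶─┴─┴─────┴─╴ │ │
│ │   │   │↓│               │ │
│ ├───┘ ╷ │ └───┬─────┐ ┌───┘ │
│ │     │ │↳ → ↓│↱ → ↓│ │↱ → ↓│
│ │ ╶─┬─┘ ├─┬─╴ │ ┌─┐ │ │ ╶─┐ │
│ │   │   │ │↓ ↲│↑│ │↓│ │↑ ↰│↓│
│ └─┐ │ ╷ ╵ │ ┌─┘ │ │ └─┴─┐ │ │
│   │ │ │   │↓│↱ ↑│ │↳ → ↓│↑│↓│
│ ╷ └─┤ └───┘ ╵ ┌─┘ └───╴ ╵ │ │
│ │   │      ↳ ↑│        ↳ ↑│B│
└─┴───┴─────────┴───────────┴─┘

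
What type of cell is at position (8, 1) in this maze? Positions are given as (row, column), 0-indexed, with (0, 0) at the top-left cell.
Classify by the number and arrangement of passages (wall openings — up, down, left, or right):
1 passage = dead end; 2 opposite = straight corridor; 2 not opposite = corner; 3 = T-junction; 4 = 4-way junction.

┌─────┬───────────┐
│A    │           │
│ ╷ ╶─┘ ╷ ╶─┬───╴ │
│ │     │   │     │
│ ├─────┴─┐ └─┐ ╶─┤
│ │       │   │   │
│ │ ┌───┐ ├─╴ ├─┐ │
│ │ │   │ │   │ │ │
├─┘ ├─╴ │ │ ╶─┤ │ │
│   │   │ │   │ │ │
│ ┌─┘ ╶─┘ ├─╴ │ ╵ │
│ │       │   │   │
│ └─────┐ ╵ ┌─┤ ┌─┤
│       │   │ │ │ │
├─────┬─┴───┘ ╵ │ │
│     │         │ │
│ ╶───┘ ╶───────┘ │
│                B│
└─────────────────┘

Checking cell at (8, 1):
Number of passages: 2
Cell type: straight corridor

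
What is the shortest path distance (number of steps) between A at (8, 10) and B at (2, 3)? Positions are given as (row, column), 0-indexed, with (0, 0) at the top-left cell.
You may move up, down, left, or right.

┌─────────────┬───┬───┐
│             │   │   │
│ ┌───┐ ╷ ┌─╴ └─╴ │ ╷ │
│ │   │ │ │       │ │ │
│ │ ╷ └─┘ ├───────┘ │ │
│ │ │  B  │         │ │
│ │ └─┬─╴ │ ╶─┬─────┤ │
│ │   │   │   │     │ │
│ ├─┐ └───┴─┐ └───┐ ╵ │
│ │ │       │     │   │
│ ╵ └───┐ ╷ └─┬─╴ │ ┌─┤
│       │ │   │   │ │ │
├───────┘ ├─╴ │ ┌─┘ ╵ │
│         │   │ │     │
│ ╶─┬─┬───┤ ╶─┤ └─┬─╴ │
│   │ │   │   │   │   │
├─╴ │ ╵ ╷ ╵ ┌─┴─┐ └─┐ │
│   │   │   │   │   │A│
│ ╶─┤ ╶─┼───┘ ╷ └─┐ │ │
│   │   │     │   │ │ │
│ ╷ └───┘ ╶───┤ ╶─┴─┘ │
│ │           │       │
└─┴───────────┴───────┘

Finding path from (8, 10) to (2, 3):
Path: (8,10) → (9,10) → (10,10) → (10,9) → (10,8) → (10,7) → (9,7) → (8,7) → (8,6) → (9,6) → (9,5) → (9,4) → (10,4) → (10,3) → (10,2) → (10,1) → (9,1) → (9,0) → (8,0) → (8,1) → (7,1) → (7,0) → (6,0) → (6,1) → (6,2) → (6,3) → (6,4) → (5,4) → (4,4) → (4,3) → (4,2) → (3,2) → (3,1) → (2,1) → (1,1) → (1,2) → (2,2) → (2,3)
Distance: 37 steps

Solution:

┌─────────────┬───┬───┐
│             │   │   │
│ ┌───┐ ╷ ┌─╴ └─╴ │ ╷ │
│ │↱ ↓│ │ │       │ │ │
│ │ ╷ └─┘ ├───────┘ │ │
│ │↑│↳ B  │         │ │
│ │ └─┬─╴ │ ╶─┬─────┤ │
│ │↑ ↰│   │   │     │ │
│ ├─┐ └───┴─┐ └───┐ ╵ │
│ │ │↑ ← ↰  │     │   │
│ ╵ └───┐ ╷ └─┬─╴ │ ┌─┤
│       │↑│   │   │ │ │
├───────┘ ├─╴ │ ┌─┘ ╵ │
│↱ → → → ↑│   │ │     │
│ ╶─┬─┬───┤ ╶─┤ └─┬─╴ │
│↑ ↰│ │   │   │   │   │
├─╴ │ ╵ ╷ ╵ ┌─┴─┐ └─┐ │
│↱ ↑│   │   │↓ ↰│   │A│
│ ╶─┤ ╶─┼───┘ ╷ └─┐ │ │
│↑ ↰│   │↓ ← ↲│↑  │ │↓│
│ ╷ └───┘ ╶───┤ ╶─┴─┘ │
│ │↑ ← ← ↲    │↑ ← ← ↲│
└─┴───────────┴───────┘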